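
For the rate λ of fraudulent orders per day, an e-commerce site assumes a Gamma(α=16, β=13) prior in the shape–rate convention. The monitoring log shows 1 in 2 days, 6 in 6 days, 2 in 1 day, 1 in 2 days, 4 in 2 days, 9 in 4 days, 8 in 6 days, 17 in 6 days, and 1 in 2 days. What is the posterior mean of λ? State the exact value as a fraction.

Total count: 1 + 6 + 2 + 1 + 4 + 9 + 8 + 17 + 1 = 49.
Total exposure: 2 + 6 + 1 + 2 + 2 + 4 + 6 + 6 + 2 = 31 days.
The Gamma prior is conjugate for the Poisson rate, so λ | data ~ Gamma(16+49, 13+31) = Gamma(65, 44).
Posterior mean = α'/β' = 65/44.

65/44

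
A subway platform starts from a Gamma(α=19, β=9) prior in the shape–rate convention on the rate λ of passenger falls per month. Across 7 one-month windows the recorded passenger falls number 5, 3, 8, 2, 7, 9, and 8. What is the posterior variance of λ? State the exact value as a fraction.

Total count: 5 + 3 + 8 + 2 + 7 + 9 + 8 = 42.
Total exposure: 7 months.
Conjugate update: add total count to the shape and total exposure to the rate, giving Gamma(61, 16).
Posterior variance = α'/β'² = 61/256.

61/256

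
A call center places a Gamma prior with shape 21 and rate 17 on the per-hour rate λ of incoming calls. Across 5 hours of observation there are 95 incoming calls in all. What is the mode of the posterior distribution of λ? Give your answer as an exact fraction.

115/22

Total count 95 over total exposure 5 hours.
Gamma(α, β) with Poisson data over total exposure Σt gives posterior Gamma(α+Σx, β+Σt) = Gamma(116, 22).
Posterior mode = (α'−1)/β' = 115/22.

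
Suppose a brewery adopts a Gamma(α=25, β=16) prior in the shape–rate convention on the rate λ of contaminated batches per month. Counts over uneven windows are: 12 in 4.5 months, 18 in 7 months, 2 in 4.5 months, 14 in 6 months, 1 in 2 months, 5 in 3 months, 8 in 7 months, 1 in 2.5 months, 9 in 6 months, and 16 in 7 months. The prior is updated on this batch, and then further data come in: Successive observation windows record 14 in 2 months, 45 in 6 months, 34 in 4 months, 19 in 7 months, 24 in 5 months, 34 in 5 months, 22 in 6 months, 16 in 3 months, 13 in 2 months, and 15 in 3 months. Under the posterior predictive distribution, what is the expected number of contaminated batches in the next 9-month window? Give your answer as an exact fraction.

6246/217

Total count: 12 + 18 + 2 + 14 + 1 + 5 + 8 + 1 + 9 + 16 = 86.
Total exposure: 4.5 + 7 + 4.5 + 6 + 2 + 3 + 7 + 2.5 + 6 + 7 = 49.5 months.
After the first batch: Gamma(25 + 86, 16 + 49.5) = Gamma(111, 131/2).
Total count: 14 + 45 + 34 + 19 + 24 + 34 + 22 + 16 + 13 + 15 = 236.
Total exposure: 2 + 6 + 4 + 7 + 5 + 5 + 6 + 3 + 2 + 3 = 43 months.
After the second batch: Gamma(111 + 236, 131/2 + 43) = Gamma(347, 217/2).
Predictive mean over a 9-month window = T·E[λ|data] = 9·347/(217/2) = 6246/217.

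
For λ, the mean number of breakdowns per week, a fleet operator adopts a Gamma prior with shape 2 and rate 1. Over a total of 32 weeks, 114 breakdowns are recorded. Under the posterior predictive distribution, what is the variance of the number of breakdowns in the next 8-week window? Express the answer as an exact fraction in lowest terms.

38048/1089

Total count 114 over total exposure 32 weeks.
Gamma(α, β) with Poisson data over total exposure Σt gives posterior Gamma(α+Σx, β+Σt) = Gamma(116, 33).
The posterior predictive for a window of length T is Negative Binomial with variance T·α'·(β'+T)/β'² = 8·116·41/1089 = 38048/1089.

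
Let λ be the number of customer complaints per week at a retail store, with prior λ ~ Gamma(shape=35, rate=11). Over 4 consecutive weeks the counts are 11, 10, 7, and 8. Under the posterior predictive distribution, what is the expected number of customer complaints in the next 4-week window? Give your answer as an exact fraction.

Total count: 11 + 10 + 7 + 8 = 36.
Total exposure: 4 weeks.
The Gamma prior is conjugate for the Poisson rate, so λ | data ~ Gamma(35+36, 11+4) = Gamma(71, 15).
Predictive mean over a 4-week window = T·E[λ|data] = 4·71/15 = 284/15.

284/15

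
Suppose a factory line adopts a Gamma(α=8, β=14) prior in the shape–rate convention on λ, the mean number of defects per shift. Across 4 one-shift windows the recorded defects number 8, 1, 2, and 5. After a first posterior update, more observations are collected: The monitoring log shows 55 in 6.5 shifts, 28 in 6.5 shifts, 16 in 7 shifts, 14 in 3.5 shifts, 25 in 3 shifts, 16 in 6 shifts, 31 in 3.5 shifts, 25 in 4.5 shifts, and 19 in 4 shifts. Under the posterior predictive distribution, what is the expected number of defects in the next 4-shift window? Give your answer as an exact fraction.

2024/125

Total count: 8 + 1 + 2 + 5 = 16.
Total exposure: 4 shifts.
After the first batch: Gamma(8 + 16, 14 + 4) = Gamma(24, 18).
Total count: 55 + 28 + 16 + 14 + 25 + 16 + 31 + 25 + 19 = 229.
Total exposure: 6.5 + 6.5 + 7 + 3.5 + 3 + 6 + 3.5 + 4.5 + 4 = 44.5 shifts.
After the second batch: Gamma(24 + 229, 18 + 44.5) = Gamma(253, 125/2).
Predictive mean over a 4-shift window = T·E[λ|data] = 4·253/(125/2) = 2024/125.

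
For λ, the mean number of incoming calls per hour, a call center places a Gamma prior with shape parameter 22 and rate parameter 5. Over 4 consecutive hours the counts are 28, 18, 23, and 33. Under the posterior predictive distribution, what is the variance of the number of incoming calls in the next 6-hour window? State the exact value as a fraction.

1240/9

Total count: 28 + 18 + 23 + 33 = 102.
Total exposure: 4 hours.
Gamma(α, β) with Poisson data over total exposure Σt gives posterior Gamma(α+Σx, β+Σt) = Gamma(124, 9).
The posterior predictive for a window of length T is Negative Binomial with variance T·α'·(β'+T)/β'² = 6·124·15/81 = 1240/9.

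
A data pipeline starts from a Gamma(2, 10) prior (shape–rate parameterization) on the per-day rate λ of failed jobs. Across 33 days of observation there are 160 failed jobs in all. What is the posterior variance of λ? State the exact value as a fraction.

Total count 160 over total exposure 33 days.
By Gamma–Poisson conjugacy, the posterior is Gamma(α + Σx, β + Σt) = Gamma(2 + 160, 10 + 33) = Gamma(162, 43).
Posterior variance = α'/β'² = 162/1849.

162/1849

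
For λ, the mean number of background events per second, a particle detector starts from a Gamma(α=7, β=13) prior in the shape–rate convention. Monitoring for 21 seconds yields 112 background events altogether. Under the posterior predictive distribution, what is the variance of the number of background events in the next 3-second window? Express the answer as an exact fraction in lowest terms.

Total count 112 over total exposure 21 seconds.
Gamma(α, β) with Poisson data over total exposure Σt gives posterior Gamma(α+Σx, β+Σt) = Gamma(119, 34).
The posterior predictive for a window of length T is Negative Binomial with variance T·α'·(β'+T)/β'² = 3·119·37/1156 = 777/68.

777/68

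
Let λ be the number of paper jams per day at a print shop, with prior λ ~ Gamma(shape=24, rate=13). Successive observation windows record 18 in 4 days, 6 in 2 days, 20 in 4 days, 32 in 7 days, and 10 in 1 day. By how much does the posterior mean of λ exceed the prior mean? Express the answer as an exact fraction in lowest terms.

686/403

Total count: 18 + 6 + 20 + 32 + 10 = 86.
Total exposure: 4 + 2 + 4 + 7 + 1 = 18 days.
By Gamma–Poisson conjugacy, the posterior is Gamma(α + Σx, β + Σt) = Gamma(24 + 86, 13 + 18) = Gamma(110, 31).
Posterior mean = 110/31 = 110/31; prior mean = 24/13 = 24/13. Difference = 110/31 − 24/13 = 686/403.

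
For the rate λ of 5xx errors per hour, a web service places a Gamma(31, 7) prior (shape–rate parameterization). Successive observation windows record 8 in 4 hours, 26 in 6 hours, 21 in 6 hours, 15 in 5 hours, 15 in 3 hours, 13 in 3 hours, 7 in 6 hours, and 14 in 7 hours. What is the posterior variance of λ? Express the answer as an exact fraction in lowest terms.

Total count: 8 + 26 + 21 + 15 + 15 + 13 + 7 + 14 = 119.
Total exposure: 4 + 6 + 6 + 5 + 3 + 3 + 6 + 7 = 40 hours.
Posterior: α' = 31 + 119 = 150, β' = 7 + 40 = 47.
Posterior variance = α'/β'² = 150/2209.

150/2209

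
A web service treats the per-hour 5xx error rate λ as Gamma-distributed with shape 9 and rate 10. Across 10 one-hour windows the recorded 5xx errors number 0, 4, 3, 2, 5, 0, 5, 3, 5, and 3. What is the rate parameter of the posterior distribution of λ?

20

Total count: 0 + 4 + 3 + 2 + 5 + 0 + 5 + 3 + 5 + 3 = 30.
Total exposure: 10 hours.
By Gamma–Poisson conjugacy, the posterior is Gamma(α + Σx, β + Σt) = Gamma(9 + 30, 10 + 10) = Gamma(39, 20).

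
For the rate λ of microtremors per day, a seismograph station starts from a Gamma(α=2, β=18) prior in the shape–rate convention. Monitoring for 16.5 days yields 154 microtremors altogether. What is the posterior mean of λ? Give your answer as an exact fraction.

Total count 154 over total exposure 16.5 days.
The Gamma prior is conjugate for the Poisson rate, so λ | data ~ Gamma(2+154, 18+16.5) = Gamma(156, 69/2).
Posterior mean = α'/β' = 156/(69/2) = 104/23.

104/23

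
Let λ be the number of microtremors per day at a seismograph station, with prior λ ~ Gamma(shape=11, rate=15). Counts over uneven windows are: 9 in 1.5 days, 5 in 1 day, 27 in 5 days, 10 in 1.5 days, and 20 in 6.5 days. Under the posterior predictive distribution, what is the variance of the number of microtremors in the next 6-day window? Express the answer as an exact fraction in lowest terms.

Total count: 9 + 5 + 27 + 10 + 20 = 71.
Total exposure: 1.5 + 1 + 5 + 1.5 + 6.5 = 15.5 days.
Posterior: α' = 11 + 71 = 82, β' = 15 + 15.5 = 61/2.
The posterior predictive for a window of length T is Negative Binomial with variance T·α'·(β'+T)/β'² = 6·82·(73/2)/(3721/4) = 71832/3721.

71832/3721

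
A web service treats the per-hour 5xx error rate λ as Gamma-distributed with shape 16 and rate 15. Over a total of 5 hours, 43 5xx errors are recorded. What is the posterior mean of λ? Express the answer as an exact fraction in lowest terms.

Total count 43 over total exposure 5 hours.
The Gamma prior is conjugate for the Poisson rate, so λ | data ~ Gamma(16+43, 15+5) = Gamma(59, 20).
Posterior mean = α'/β' = 59/20.

59/20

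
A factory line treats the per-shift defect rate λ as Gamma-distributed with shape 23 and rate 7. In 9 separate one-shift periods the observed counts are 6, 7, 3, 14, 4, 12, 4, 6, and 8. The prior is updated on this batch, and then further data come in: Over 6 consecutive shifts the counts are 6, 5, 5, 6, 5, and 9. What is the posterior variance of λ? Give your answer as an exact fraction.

123/484

Total count: 6 + 7 + 3 + 14 + 4 + 12 + 4 + 6 + 8 = 64.
Total exposure: 9 shifts.
After the first batch: Gamma(23 + 64, 7 + 9) = Gamma(87, 16).
Total count: 6 + 5 + 5 + 6 + 5 + 9 = 36.
Total exposure: 6 shifts.
After the second batch: Gamma(87 + 36, 16 + 6) = Gamma(123, 22).
Posterior variance = α'/β'² = 123/484.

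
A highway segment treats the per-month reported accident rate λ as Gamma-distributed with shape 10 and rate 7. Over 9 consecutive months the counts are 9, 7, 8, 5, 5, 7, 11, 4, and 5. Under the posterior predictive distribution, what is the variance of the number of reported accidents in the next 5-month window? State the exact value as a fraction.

7455/256

Total count: 9 + 7 + 8 + 5 + 5 + 7 + 11 + 4 + 5 = 61.
Total exposure: 9 months.
Gamma(α, β) with Poisson data over total exposure Σt gives posterior Gamma(α+Σx, β+Σt) = Gamma(71, 16).
The posterior predictive for a window of length T is Negative Binomial with variance T·α'·(β'+T)/β'² = 5·71·21/256 = 7455/256.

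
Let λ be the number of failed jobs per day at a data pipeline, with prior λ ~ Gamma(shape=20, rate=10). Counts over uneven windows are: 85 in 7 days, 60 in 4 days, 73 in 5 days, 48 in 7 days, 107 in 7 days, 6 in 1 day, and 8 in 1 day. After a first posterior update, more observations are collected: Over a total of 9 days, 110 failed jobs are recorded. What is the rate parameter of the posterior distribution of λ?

51

Total count: 85 + 60 + 73 + 48 + 107 + 6 + 8 = 387.
Total exposure: 7 + 4 + 5 + 7 + 7 + 1 + 1 = 32 days.
After the first batch: Gamma(20 + 387, 10 + 32) = Gamma(407, 42).
Total count 110 over total exposure 9 days.
After the second batch: Gamma(407 + 110, 42 + 9) = Gamma(517, 51).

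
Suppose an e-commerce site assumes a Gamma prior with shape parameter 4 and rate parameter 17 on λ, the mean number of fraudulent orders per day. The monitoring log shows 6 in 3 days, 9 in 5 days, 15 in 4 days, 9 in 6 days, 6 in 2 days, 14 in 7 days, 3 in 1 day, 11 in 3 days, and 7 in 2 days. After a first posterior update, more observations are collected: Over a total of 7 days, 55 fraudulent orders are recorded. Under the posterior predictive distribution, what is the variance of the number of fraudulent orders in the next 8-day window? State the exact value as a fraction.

72280/3249

Total count: 6 + 9 + 15 + 9 + 6 + 14 + 3 + 11 + 7 = 80.
Total exposure: 3 + 5 + 4 + 6 + 2 + 7 + 1 + 3 + 2 = 33 days.
After the first batch: Gamma(4 + 80, 17 + 33) = Gamma(84, 50).
Total count 55 over total exposure 7 days.
After the second batch: Gamma(84 + 55, 50 + 7) = Gamma(139, 57).
The posterior predictive for a window of length T is Negative Binomial with variance T·α'·(β'+T)/β'² = 8·139·65/3249 = 72280/3249.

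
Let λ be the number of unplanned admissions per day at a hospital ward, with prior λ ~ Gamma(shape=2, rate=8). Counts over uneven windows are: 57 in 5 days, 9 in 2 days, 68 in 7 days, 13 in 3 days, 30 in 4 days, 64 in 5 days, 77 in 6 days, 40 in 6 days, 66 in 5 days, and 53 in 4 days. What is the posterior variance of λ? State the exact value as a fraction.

Total count: 57 + 9 + 68 + 13 + 30 + 64 + 77 + 40 + 66 + 53 = 477.
Total exposure: 5 + 2 + 7 + 3 + 4 + 5 + 6 + 6 + 5 + 4 = 47 days.
Gamma(α, β) with Poisson data over total exposure Σt gives posterior Gamma(α+Σx, β+Σt) = Gamma(479, 55).
Posterior variance = α'/β'² = 479/3025.

479/3025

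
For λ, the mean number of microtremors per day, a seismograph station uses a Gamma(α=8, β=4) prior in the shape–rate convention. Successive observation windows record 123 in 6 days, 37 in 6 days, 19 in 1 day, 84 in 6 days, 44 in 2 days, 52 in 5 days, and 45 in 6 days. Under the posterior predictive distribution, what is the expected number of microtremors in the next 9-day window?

Total count: 123 + 37 + 19 + 84 + 44 + 52 + 45 = 404.
Total exposure: 6 + 6 + 1 + 6 + 2 + 5 + 6 = 32 days.
Gamma(α, β) with Poisson data over total exposure Σt gives posterior Gamma(α+Σx, β+Σt) = Gamma(412, 36).
Predictive mean over a 9-day window = T·E[λ|data] = 9·412/36 = 103.

103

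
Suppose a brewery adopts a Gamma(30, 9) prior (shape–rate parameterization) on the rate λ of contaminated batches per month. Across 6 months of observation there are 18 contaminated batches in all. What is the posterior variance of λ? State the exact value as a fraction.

16/75

Total count 18 over total exposure 6 months.
Gamma(α, β) with Poisson data over total exposure Σt gives posterior Gamma(α+Σx, β+Σt) = Gamma(48, 15).
Posterior variance = α'/β'² = 48/225 = 16/75.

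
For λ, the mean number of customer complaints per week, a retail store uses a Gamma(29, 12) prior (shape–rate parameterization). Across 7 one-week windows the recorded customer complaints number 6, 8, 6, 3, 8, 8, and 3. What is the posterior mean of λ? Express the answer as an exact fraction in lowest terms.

71/19

Total count: 6 + 8 + 6 + 3 + 8 + 8 + 3 = 42.
Total exposure: 7 weeks.
By Gamma–Poisson conjugacy, the posterior is Gamma(α + Σx, β + Σt) = Gamma(29 + 42, 12 + 7) = Gamma(71, 19).
Posterior mean = α'/β' = 71/19.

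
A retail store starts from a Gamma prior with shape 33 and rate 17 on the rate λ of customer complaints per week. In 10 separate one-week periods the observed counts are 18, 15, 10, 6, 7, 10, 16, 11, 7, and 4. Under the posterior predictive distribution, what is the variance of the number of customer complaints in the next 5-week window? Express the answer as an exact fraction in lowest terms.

21920/729

Total count: 18 + 15 + 10 + 6 + 7 + 10 + 16 + 11 + 7 + 4 = 104.
Total exposure: 10 weeks.
By Gamma–Poisson conjugacy, the posterior is Gamma(α + Σx, β + Σt) = Gamma(33 + 104, 17 + 10) = Gamma(137, 27).
The posterior predictive for a window of length T is Negative Binomial with variance T·α'·(β'+T)/β'² = 5·137·32/729 = 21920/729.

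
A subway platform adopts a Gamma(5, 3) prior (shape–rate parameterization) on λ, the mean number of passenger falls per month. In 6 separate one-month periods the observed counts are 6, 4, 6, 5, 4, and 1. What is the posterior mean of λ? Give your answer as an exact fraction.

Total count: 6 + 4 + 6 + 5 + 4 + 1 = 26.
Total exposure: 6 months.
By Gamma–Poisson conjugacy, the posterior is Gamma(α + Σx, β + Σt) = Gamma(5 + 26, 3 + 6) = Gamma(31, 9).
Posterior mean = α'/β' = 31/9.

31/9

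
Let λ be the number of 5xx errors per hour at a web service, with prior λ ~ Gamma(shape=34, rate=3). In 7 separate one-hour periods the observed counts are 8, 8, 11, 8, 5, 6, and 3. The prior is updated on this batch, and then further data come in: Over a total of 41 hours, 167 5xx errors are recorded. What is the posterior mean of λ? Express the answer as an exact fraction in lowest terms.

250/51

Total count: 8 + 8 + 11 + 8 + 5 + 6 + 3 = 49.
Total exposure: 7 hours.
After the first batch: Gamma(34 + 49, 3 + 7) = Gamma(83, 10).
Total count 167 over total exposure 41 hours.
After the second batch: Gamma(83 + 167, 10 + 41) = Gamma(250, 51).
Posterior mean = α'/β' = 250/51.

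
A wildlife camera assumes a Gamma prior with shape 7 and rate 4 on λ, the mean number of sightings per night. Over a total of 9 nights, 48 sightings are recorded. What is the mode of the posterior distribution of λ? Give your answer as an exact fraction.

54/13

Total count 48 over total exposure 9 nights.
Conjugate update: add total count to the shape and total exposure to the rate, giving Gamma(55, 13).
Posterior mode = (α'−1)/β' = 54/13.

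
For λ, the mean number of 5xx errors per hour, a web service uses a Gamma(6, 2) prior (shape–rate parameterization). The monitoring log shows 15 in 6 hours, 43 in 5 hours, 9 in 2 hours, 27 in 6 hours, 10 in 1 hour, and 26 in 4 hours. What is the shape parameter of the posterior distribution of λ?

Total count: 15 + 43 + 9 + 27 + 10 + 26 = 130.
Total exposure: 6 + 5 + 2 + 6 + 1 + 4 = 24 hours.
Posterior: α' = 6 + 130 = 136, β' = 2 + 24 = 26.

136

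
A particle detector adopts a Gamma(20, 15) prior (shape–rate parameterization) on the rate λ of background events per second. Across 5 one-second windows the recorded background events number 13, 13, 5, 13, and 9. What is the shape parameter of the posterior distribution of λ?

73

Total count: 13 + 13 + 5 + 13 + 9 = 53.
Total exposure: 5 seconds.
Conjugate update: add total count to the shape and total exposure to the rate, giving Gamma(73, 20).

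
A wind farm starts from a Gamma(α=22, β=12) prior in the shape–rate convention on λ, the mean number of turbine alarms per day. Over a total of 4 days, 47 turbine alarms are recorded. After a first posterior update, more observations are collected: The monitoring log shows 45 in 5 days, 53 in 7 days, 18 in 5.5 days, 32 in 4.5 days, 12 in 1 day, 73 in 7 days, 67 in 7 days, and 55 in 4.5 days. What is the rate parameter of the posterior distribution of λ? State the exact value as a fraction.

Total count 47 over total exposure 4 days.
After the first batch: Gamma(22 + 47, 12 + 4) = Gamma(69, 16).
Total count: 45 + 53 + 18 + 32 + 12 + 73 + 67 + 55 = 355.
Total exposure: 5 + 7 + 5.5 + 4.5 + 1 + 7 + 7 + 4.5 = 41.5 days.
After the second batch: Gamma(69 + 355, 16 + 41.5) = Gamma(424, 115/2).

115/2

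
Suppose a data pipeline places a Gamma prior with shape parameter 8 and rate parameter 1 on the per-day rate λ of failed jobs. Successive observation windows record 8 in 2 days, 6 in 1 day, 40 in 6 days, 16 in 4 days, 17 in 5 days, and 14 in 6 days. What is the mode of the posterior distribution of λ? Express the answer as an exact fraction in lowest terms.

108/25

Total count: 8 + 6 + 40 + 16 + 17 + 14 = 101.
Total exposure: 2 + 1 + 6 + 4 + 5 + 6 = 24 days.
Gamma(α, β) with Poisson data over total exposure Σt gives posterior Gamma(α+Σx, β+Σt) = Gamma(109, 25).
Posterior mode = (α'−1)/β' = 108/25.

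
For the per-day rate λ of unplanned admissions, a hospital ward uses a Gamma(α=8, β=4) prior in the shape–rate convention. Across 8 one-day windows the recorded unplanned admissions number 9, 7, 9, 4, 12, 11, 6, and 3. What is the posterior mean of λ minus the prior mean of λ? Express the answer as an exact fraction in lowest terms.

Total count: 9 + 7 + 9 + 4 + 12 + 11 + 6 + 3 = 61.
Total exposure: 8 days.
By Gamma–Poisson conjugacy, the posterior is Gamma(α + Σx, β + Σt) = Gamma(8 + 61, 4 + 8) = Gamma(69, 12).
Posterior mean = 69/12 = 23/4; prior mean = 8/4 = 2. Difference = 23/4 − 2 = 15/4.

15/4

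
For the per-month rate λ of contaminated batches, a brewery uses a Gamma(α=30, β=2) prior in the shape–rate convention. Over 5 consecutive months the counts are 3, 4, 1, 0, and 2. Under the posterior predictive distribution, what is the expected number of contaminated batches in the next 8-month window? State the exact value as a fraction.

Total count: 3 + 4 + 1 + 0 + 2 = 10.
Total exposure: 5 months.
Posterior: α' = 30 + 10 = 40, β' = 2 + 5 = 7.
Predictive mean over an 8-month window = T·E[λ|data] = 8·40/7 = 320/7.

320/7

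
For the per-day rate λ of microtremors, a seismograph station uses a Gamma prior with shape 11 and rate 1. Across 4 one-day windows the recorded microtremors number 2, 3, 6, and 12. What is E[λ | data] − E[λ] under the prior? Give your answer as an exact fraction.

-21/5

Total count: 2 + 3 + 6 + 12 = 23.
Total exposure: 4 days.
Posterior: α' = 11 + 23 = 34, β' = 1 + 4 = 5.
Posterior mean = 34/5 = 34/5; prior mean = 11/1 = 11. Difference = 34/5 − 11 = -21/5.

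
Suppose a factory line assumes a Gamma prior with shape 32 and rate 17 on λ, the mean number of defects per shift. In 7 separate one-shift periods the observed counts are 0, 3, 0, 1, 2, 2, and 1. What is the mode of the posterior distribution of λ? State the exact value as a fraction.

Total count: 0 + 3 + 0 + 1 + 2 + 2 + 1 = 9.
Total exposure: 7 shifts.
Gamma(α, β) with Poisson data over total exposure Σt gives posterior Gamma(α+Σx, β+Σt) = Gamma(41, 24).
Posterior mode = (α'−1)/β' = 40/24 = 5/3.

5/3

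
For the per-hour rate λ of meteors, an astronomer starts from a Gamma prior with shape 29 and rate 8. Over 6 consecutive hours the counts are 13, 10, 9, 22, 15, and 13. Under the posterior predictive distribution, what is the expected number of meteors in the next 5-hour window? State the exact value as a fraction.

555/14

Total count: 13 + 10 + 9 + 22 + 15 + 13 = 82.
Total exposure: 6 hours.
By Gamma–Poisson conjugacy, the posterior is Gamma(α + Σx, β + Σt) = Gamma(29 + 82, 8 + 6) = Gamma(111, 14).
Predictive mean over a 5-hour window = T·E[λ|data] = 5·111/14 = 555/14.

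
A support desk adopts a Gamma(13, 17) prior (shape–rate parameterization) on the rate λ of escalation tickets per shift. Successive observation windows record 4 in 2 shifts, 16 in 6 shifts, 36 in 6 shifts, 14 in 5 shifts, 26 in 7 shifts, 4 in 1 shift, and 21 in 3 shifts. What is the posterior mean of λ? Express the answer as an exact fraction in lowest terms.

134/47

Total count: 4 + 16 + 36 + 14 + 26 + 4 + 21 = 121.
Total exposure: 2 + 6 + 6 + 5 + 7 + 1 + 3 = 30 shifts.
Gamma(α, β) with Poisson data over total exposure Σt gives posterior Gamma(α+Σx, β+Σt) = Gamma(134, 47).
Posterior mean = α'/β' = 134/47.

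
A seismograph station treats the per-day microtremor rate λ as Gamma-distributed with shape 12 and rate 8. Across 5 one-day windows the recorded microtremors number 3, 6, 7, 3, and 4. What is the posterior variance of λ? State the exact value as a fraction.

35/169

Total count: 3 + 6 + 7 + 3 + 4 = 23.
Total exposure: 5 days.
Gamma(α, β) with Poisson data over total exposure Σt gives posterior Gamma(α+Σx, β+Σt) = Gamma(35, 13).
Posterior variance = α'/β'² = 35/169.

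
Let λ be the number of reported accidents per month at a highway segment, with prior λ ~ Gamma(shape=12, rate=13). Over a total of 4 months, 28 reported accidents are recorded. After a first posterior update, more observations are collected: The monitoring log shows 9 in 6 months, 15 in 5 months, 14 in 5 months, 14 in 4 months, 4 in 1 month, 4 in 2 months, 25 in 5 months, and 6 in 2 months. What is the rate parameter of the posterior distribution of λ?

Total count 28 over total exposure 4 months.
After the first batch: Gamma(12 + 28, 13 + 4) = Gamma(40, 17).
Total count: 9 + 15 + 14 + 14 + 4 + 4 + 25 + 6 = 91.
Total exposure: 6 + 5 + 5 + 4 + 1 + 2 + 5 + 2 = 30 months.
After the second batch: Gamma(40 + 91, 17 + 30) = Gamma(131, 47).

47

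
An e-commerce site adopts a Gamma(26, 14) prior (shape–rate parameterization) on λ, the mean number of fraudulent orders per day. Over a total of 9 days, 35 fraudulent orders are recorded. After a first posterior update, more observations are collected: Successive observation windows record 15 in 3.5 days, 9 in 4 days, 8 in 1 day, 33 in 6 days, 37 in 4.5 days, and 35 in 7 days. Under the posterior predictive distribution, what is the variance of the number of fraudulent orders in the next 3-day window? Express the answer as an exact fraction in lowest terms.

Total count 35 over total exposure 9 days.
After the first batch: Gamma(26 + 35, 14 + 9) = Gamma(61, 23).
Total count: 15 + 9 + 8 + 33 + 37 + 35 = 137.
Total exposure: 3.5 + 4 + 1 + 6 + 4.5 + 7 = 26 days.
After the second batch: Gamma(61 + 137, 23 + 26) = Gamma(198, 49).
The posterior predictive for a window of length T is Negative Binomial with variance T·α'·(β'+T)/β'² = 3·198·52/2401 = 30888/2401.

30888/2401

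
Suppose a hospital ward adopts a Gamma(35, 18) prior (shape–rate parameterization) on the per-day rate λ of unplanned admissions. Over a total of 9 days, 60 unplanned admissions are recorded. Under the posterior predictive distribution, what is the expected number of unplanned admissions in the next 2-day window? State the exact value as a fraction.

190/27

Total count 60 over total exposure 9 days.
Posterior: α' = 35 + 60 = 95, β' = 18 + 9 = 27.
Predictive mean over a 2-day window = T·E[λ|data] = 2·95/27 = 190/27.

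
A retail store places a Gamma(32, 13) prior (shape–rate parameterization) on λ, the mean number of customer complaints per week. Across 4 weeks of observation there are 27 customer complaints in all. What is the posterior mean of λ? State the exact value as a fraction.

Total count 27 over total exposure 4 weeks.
By Gamma–Poisson conjugacy, the posterior is Gamma(α + Σx, β + Σt) = Gamma(32 + 27, 13 + 4) = Gamma(59, 17).
Posterior mean = α'/β' = 59/17.

59/17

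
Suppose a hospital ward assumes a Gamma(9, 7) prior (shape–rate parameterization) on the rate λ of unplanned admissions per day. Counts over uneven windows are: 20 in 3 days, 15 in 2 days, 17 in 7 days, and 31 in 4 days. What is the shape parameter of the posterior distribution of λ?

Total count: 20 + 15 + 17 + 31 = 83.
Total exposure: 3 + 2 + 7 + 4 = 16 days.
The Gamma prior is conjugate for the Poisson rate, so λ | data ~ Gamma(9+83, 7+16) = Gamma(92, 23).

92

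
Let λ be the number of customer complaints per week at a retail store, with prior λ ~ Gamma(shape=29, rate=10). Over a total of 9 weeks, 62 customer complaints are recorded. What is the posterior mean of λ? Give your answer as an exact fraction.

91/19

Total count 62 over total exposure 9 weeks.
Conjugate update: add total count to the shape and total exposure to the rate, giving Gamma(91, 19).
Posterior mean = α'/β' = 91/19.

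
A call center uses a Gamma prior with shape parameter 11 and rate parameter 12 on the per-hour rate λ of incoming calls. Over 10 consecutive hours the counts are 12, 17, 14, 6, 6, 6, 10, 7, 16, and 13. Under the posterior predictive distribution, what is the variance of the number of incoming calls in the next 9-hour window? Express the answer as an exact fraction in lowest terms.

Total count: 12 + 17 + 14 + 6 + 6 + 6 + 10 + 7 + 16 + 13 = 107.
Total exposure: 10 hours.
By Gamma–Poisson conjugacy, the posterior is Gamma(α + Σx, β + Σt) = Gamma(11 + 107, 12 + 10) = Gamma(118, 22).
The posterior predictive for a window of length T is Negative Binomial with variance T·α'·(β'+T)/β'² = 9·118·31/484 = 16461/242.

16461/242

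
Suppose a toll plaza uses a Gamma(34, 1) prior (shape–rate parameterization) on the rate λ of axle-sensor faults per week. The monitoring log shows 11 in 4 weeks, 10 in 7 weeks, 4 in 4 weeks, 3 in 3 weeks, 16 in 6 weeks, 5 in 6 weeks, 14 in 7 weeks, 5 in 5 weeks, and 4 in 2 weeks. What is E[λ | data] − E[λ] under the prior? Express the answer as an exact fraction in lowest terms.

-1424/45

Total count: 11 + 10 + 4 + 3 + 16 + 5 + 14 + 5 + 4 = 72.
Total exposure: 4 + 7 + 4 + 3 + 6 + 6 + 7 + 5 + 2 = 44 weeks.
Gamma(α, β) with Poisson data over total exposure Σt gives posterior Gamma(α+Σx, β+Σt) = Gamma(106, 45).
Posterior mean = 106/45 = 106/45; prior mean = 34/1 = 34. Difference = 106/45 − 34 = -1424/45.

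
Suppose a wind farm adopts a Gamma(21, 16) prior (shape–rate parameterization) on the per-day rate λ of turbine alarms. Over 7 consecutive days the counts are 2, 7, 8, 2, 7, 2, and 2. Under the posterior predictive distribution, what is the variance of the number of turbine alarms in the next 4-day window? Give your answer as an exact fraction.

Total count: 2 + 7 + 8 + 2 + 7 + 2 + 2 = 30.
Total exposure: 7 days.
Gamma(α, β) with Poisson data over total exposure Σt gives posterior Gamma(α+Σx, β+Σt) = Gamma(51, 23).
The posterior predictive for a window of length T is Negative Binomial with variance T·α'·(β'+T)/β'² = 4·51·27/529 = 5508/529.

5508/529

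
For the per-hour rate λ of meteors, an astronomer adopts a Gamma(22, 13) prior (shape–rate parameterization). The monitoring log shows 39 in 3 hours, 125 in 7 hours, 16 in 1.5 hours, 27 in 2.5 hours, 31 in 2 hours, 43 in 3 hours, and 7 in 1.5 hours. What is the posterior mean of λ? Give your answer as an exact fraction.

Total count: 39 + 125 + 16 + 27 + 31 + 43 + 7 = 288.
Total exposure: 3 + 7 + 1.5 + 2.5 + 2 + 3 + 1.5 = 20.5 hours.
Posterior: α' = 22 + 288 = 310, β' = 13 + 20.5 = 67/2.
Posterior mean = α'/β' = 310/(67/2) = 620/67.

620/67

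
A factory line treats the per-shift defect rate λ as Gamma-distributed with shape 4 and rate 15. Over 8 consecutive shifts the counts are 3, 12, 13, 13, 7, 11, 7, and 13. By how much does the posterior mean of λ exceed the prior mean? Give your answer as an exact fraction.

1153/345

Total count: 3 + 12 + 13 + 13 + 7 + 11 + 7 + 13 = 79.
Total exposure: 8 shifts.
Posterior: α' = 4 + 79 = 83, β' = 15 + 8 = 23.
Posterior mean = 83/23 = 83/23; prior mean = 4/15 = 4/15. Difference = 83/23 − 4/15 = 1153/345.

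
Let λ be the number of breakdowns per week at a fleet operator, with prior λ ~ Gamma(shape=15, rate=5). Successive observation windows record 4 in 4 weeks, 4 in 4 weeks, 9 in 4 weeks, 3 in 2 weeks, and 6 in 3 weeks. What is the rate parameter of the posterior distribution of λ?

Total count: 4 + 4 + 9 + 3 + 6 = 26.
Total exposure: 4 + 4 + 4 + 2 + 3 = 17 weeks.
By Gamma–Poisson conjugacy, the posterior is Gamma(α + Σx, β + Σt) = Gamma(15 + 26, 5 + 17) = Gamma(41, 22).

22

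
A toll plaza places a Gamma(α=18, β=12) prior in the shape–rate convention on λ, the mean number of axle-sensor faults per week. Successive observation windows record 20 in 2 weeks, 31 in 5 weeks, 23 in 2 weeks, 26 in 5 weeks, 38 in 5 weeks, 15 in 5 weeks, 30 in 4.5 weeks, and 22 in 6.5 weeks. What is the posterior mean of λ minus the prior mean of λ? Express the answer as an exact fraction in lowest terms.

Total count: 20 + 31 + 23 + 26 + 38 + 15 + 30 + 22 = 205.
Total exposure: 2 + 5 + 2 + 5 + 5 + 5 + 4.5 + 6.5 = 35 weeks.
By Gamma–Poisson conjugacy, the posterior is Gamma(α + Σx, β + Σt) = Gamma(18 + 205, 12 + 35) = Gamma(223, 47).
Posterior mean = 223/47 = 223/47; prior mean = 18/12 = 3/2. Difference = 223/47 − 3/2 = 305/94.

305/94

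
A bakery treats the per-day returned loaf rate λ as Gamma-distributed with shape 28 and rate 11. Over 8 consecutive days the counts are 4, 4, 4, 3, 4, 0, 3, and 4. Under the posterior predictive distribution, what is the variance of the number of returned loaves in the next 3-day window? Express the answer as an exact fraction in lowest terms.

3564/361

Total count: 4 + 4 + 4 + 3 + 4 + 0 + 3 + 4 = 26.
Total exposure: 8 days.
Conjugate update: add total count to the shape and total exposure to the rate, giving Gamma(54, 19).
The posterior predictive for a window of length T is Negative Binomial with variance T·α'·(β'+T)/β'² = 3·54·22/361 = 3564/361.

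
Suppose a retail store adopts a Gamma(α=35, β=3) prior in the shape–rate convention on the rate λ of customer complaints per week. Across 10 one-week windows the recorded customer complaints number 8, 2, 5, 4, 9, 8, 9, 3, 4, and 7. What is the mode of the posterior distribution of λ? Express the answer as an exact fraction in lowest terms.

Total count: 8 + 2 + 5 + 4 + 9 + 8 + 9 + 3 + 4 + 7 = 59.
Total exposure: 10 weeks.
Gamma(α, β) with Poisson data over total exposure Σt gives posterior Gamma(α+Σx, β+Σt) = Gamma(94, 13).
Posterior mode = (α'−1)/β' = 93/13.

93/13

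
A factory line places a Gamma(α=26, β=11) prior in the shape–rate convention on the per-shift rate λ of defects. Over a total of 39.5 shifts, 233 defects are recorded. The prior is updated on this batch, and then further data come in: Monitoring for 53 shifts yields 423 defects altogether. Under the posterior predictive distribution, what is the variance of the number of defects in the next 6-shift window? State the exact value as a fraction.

Total count 233 over total exposure 39.5 shifts.
After the first batch: Gamma(26 + 233, 11 + 39.5) = Gamma(259, 101/2).
Total count 423 over total exposure 53 shifts.
After the second batch: Gamma(259 + 423, 101/2 + 53) = Gamma(682, 207/2).
The posterior predictive for a window of length T is Negative Binomial with variance T·α'·(β'+T)/β'² = 6·682·(219/2)/(42849/4) = 199144/4761.

199144/4761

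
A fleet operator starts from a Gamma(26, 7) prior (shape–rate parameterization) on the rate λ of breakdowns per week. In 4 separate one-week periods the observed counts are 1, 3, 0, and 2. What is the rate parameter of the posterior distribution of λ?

Total count: 1 + 3 + 0 + 2 = 6.
Total exposure: 4 weeks.
Posterior: α' = 26 + 6 = 32, β' = 7 + 4 = 11.

11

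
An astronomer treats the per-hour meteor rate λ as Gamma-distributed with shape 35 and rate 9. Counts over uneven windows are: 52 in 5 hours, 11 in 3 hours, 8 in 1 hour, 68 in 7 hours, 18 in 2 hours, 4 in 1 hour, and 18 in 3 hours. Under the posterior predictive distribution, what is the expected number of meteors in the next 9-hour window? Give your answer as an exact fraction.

Total count: 52 + 11 + 8 + 68 + 18 + 4 + 18 = 179.
Total exposure: 5 + 3 + 1 + 7 + 2 + 1 + 3 = 22 hours.
By Gamma–Poisson conjugacy, the posterior is Gamma(α + Σx, β + Σt) = Gamma(35 + 179, 9 + 22) = Gamma(214, 31).
Predictive mean over a 9-hour window = T·E[λ|data] = 9·214/31 = 1926/31.

1926/31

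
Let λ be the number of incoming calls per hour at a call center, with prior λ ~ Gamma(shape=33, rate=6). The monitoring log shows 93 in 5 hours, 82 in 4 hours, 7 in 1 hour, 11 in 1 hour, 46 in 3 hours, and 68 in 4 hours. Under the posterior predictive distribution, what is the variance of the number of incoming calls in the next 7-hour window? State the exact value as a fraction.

Total count: 93 + 82 + 7 + 11 + 46 + 68 = 307.
Total exposure: 5 + 4 + 1 + 1 + 3 + 4 = 18 hours.
By Gamma–Poisson conjugacy, the posterior is Gamma(α + Σx, β + Σt) = Gamma(33 + 307, 6 + 18) = Gamma(340, 24).
The posterior predictive for a window of length T is Negative Binomial with variance T·α'·(β'+T)/β'² = 7·340·31/576 = 18445/144.

18445/144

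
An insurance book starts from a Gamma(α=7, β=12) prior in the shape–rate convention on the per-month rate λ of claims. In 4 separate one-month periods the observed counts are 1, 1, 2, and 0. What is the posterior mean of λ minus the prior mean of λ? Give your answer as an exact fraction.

Total count: 1 + 1 + 2 + 0 = 4.
Total exposure: 4 months.
Conjugate update: add total count to the shape and total exposure to the rate, giving Gamma(11, 16).
Posterior mean = 11/16 = 11/16; prior mean = 7/12 = 7/12. Difference = 11/16 − 7/12 = 5/48.

5/48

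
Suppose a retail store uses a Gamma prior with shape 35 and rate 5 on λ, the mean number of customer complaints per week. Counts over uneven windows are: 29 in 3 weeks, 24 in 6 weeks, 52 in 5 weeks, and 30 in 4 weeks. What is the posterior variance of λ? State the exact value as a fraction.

170/529

Total count: 29 + 24 + 52 + 30 = 135.
Total exposure: 3 + 6 + 5 + 4 = 18 weeks.
Conjugate update: add total count to the shape and total exposure to the rate, giving Gamma(170, 23).
Posterior variance = α'/β'² = 170/529.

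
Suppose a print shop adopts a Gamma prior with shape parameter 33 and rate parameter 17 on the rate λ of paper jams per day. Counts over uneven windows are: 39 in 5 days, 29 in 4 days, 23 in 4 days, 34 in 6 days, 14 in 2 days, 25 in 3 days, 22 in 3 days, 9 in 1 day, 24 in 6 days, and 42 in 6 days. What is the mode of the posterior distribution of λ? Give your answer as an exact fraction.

Total count: 39 + 29 + 23 + 34 + 14 + 25 + 22 + 9 + 24 + 42 = 261.
Total exposure: 5 + 4 + 4 + 6 + 2 + 3 + 3 + 1 + 6 + 6 = 40 days.
Gamma(α, β) with Poisson data over total exposure Σt gives posterior Gamma(α+Σx, β+Σt) = Gamma(294, 57).
Posterior mode = (α'−1)/β' = 293/57.

293/57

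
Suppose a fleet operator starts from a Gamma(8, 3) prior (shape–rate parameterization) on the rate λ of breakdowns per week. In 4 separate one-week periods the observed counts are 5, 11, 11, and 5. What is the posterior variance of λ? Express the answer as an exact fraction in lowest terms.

Total count: 5 + 11 + 11 + 5 = 32.
Total exposure: 4 weeks.
By Gamma–Poisson conjugacy, the posterior is Gamma(α + Σx, β + Σt) = Gamma(8 + 32, 3 + 4) = Gamma(40, 7).
Posterior variance = α'/β'² = 40/49.

40/49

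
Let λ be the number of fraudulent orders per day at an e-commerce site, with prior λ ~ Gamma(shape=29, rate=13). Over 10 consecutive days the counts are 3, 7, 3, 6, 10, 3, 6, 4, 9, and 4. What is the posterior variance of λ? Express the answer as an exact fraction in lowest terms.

Total count: 3 + 7 + 3 + 6 + 10 + 3 + 6 + 4 + 9 + 4 = 55.
Total exposure: 10 days.
Conjugate update: add total count to the shape and total exposure to the rate, giving Gamma(84, 23).
Posterior variance = α'/β'² = 84/529.

84/529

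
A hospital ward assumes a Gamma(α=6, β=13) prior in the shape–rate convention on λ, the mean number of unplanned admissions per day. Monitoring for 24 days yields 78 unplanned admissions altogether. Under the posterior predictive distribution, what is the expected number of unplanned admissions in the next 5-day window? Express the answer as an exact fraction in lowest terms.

420/37

Total count 78 over total exposure 24 days.
Posterior: α' = 6 + 78 = 84, β' = 13 + 24 = 37.
Predictive mean over a 5-day window = T·E[λ|data] = 5·84/37 = 420/37.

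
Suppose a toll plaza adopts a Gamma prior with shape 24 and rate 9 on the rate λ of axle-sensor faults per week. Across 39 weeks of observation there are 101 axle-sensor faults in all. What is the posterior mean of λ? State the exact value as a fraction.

Total count 101 over total exposure 39 weeks.
Gamma(α, β) with Poisson data over total exposure Σt gives posterior Gamma(α+Σx, β+Σt) = Gamma(125, 48).
Posterior mean = α'/β' = 125/48.

125/48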